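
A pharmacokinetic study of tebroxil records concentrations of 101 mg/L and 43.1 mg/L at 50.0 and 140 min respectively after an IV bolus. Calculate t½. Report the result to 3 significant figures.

k = ln(C₁/C₂) / (t₂ − t₁) = ln(101/43.1) / (140 − 50.0)
  = 0.8516 / 90.00 = 0.009462 min⁻¹
t½ = ln 2 / k = ln 2 / 0.009462 ≈ 73.3 minutes

73.3 minutes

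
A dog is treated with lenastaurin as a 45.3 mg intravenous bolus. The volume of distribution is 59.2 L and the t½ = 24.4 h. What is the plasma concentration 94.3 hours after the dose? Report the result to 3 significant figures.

C₀ = dose / V = 45.3 / 59.2 = 0.7652 mg/L
k = ln 2 / 24.4 = 0.02841 h⁻¹
C(t) = C₀ e^(−kt) = 0.7652 × e^(−0.02841 × 94.3) = 0.7652 × e^(−2.679) = 0.7652 × 0.06864 ≈ 0.0525 mg/L

0.0525 mg/L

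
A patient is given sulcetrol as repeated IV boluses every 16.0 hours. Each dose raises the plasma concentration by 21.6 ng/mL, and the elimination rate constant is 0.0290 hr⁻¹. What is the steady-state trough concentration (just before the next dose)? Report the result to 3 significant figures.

Fraction remaining after one interval: e^(−kτ) = e^(−0.02900 × 16.0) = 0.6288
R = 1 / (1 − 0.6288) = 2.694
Css,max = 21.6 × 2.694 = 58.18 ng/mL
Css,min = Css,max × e^(−kτ) = 58.18 × 0.6288 ≈ 36.6 ng/mL

36.6 ng/mL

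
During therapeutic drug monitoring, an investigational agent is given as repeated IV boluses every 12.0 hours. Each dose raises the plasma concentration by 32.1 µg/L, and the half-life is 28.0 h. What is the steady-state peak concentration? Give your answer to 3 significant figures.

125 µg/L

k = ln 2 / 28.0 = 0.02476 h⁻¹
Fraction remaining after one interval: e^(−kτ) = e^(−0.02476 × 12.0) = 0.7430
R = 1 / (1 − 0.7430) = 3.891
Css,max = 32.1 × 3.891 ≈ 125 µg/L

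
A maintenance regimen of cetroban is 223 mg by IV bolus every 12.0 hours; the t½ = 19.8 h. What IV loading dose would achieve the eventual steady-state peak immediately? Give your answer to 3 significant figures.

k = ln 2 / 19.8 = 0.03501 h⁻¹
Accumulation ratio R = 1 / (1 − e^(−kτ)) = 1 / (1 − e^(−0.03501×12.0)) = 1 / (1 − 0.6570) = 2.915
Loading dose = maintenance dose × R = 223 × 2.915 ≈ 650 mg

650 mg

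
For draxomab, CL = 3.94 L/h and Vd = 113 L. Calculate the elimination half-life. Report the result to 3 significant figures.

19.9 hours

k = CL / V = 3.94 / 113 = 0.03487 h⁻¹
t½ = ln 2 / k = ln 2 / 0.03487 ≈ 19.9 hours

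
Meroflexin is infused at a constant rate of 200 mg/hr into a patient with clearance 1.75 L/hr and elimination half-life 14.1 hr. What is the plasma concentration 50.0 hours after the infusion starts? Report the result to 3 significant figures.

Css = rate / CL = 200 / 1.75 = 114.3 µg/mL
k = ln 2 / 14.1 = 0.04916 hr⁻¹
C(t) = Css (1 − e^(−kt)) = 114.3 × (1 − e^(−2.458)) = 114.3 × 0.9144 ≈ 105 µg/mL

105 µg/mL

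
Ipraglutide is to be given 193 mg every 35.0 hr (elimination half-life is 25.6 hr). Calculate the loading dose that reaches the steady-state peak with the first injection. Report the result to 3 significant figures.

315 mg

k = ln 2 / 25.6 = 0.02708 hr⁻¹
Accumulation ratio R = 1 / (1 − e^(−kτ)) = 1 / (1 − e^(−0.02708×35.0)) = 1 / (1 − 0.3876) = 1.633
Loading dose = maintenance dose × R = 193 × 1.633 ≈ 315 mg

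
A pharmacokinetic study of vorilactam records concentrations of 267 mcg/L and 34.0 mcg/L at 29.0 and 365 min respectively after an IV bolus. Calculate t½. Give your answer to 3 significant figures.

k = ln(C₁/C₂) / (t₂ − t₁) = ln(267/34.0) / (365 − 29.0)
  = 2.061 / 336.0 = 0.006134 min⁻¹
t½ = ln 2 / k = ln 2 / 0.006134 ≈ 113 minutes

113 minutes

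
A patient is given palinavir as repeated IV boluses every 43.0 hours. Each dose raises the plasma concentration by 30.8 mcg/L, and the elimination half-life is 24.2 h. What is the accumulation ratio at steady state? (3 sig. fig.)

1.41

k = ln 2 / 24.2 = 0.02864 h⁻¹
Fraction remaining after one interval: e^(−kτ) = e^(−0.02864 × 43.0) = 0.2918
R = 1 / (1 − 0.2918) = 1 / 0.7082 ≈ 1.41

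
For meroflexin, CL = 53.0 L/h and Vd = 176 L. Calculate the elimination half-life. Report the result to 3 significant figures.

2.30 hours

k = CL / V = 53.0 / 176 = 0.3011 h⁻¹
t½ = ln 2 / k = ln 2 / 0.3011 ≈ 2.30 hours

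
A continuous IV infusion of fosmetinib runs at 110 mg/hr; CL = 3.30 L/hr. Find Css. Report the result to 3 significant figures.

Css = infusion rate / CL = 110 / 3.30 ≈ 33.3 µg/mL

33.3 µg/mL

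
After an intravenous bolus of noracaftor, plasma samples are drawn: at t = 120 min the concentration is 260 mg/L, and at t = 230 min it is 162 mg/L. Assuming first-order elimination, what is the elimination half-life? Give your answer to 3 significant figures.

161 minutes

k = ln(C₁/C₂) / (t₂ − t₁) = ln(260/162) / (230 − 120)
  = 0.4731 / 110.0 = 0.004301 min⁻¹
t½ = ln 2 / k = ln 2 / 0.004301 ≈ 161 minutes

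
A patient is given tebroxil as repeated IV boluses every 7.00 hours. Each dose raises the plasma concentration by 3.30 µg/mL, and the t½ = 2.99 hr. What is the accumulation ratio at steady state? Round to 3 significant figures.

k = ln 2 / 2.99 = 0.2318 hr⁻¹
Fraction remaining after one interval: e^(−kτ) = e^(−0.2318 × 7.00) = 0.1974
R = 1 / (1 − 0.1974) = 1 / 0.8026 ≈ 1.25

1.25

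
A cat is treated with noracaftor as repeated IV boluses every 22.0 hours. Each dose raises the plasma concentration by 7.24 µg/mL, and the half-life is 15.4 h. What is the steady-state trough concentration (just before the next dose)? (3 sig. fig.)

k = ln 2 / 15.4 = 0.04501 h⁻¹
Fraction remaining after one interval: e^(−kτ) = e^(−0.04501 × 22.0) = 0.3715
R = 1 / (1 − 0.3715) = 1.591
Css,max = 7.24 × 1.591 = 11.52 µg/mL
Css,min = Css,max × e^(−kτ) = 11.52 × 0.3715 ≈ 4.28 µg/mL

4.28 µg/mL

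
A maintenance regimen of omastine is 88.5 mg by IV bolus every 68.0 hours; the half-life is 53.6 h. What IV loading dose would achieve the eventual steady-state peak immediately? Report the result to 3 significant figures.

k = ln 2 / 53.6 = 0.01293 h⁻¹
Accumulation ratio R = 1 / (1 − e^(−kτ)) = 1 / (1 − e^(−0.01293×68.0)) = 1 / (1 − 0.4150) = 1.710
Loading dose = maintenance dose × R = 88.5 × 1.710 ≈ 151 mg

151 mg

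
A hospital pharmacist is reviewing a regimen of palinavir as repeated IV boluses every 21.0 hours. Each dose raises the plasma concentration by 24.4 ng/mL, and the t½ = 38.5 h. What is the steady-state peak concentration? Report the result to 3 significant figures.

k = ln 2 / 38.5 = 0.01800 h⁻¹
Fraction remaining after one interval: e^(−kτ) = e^(−0.01800 × 21.0) = 0.6852
R = 1 / (1 − 0.6852) = 3.176
Css,max = 24.4 × 3.176 ≈ 77.5 ng/mL

77.5 ng/mL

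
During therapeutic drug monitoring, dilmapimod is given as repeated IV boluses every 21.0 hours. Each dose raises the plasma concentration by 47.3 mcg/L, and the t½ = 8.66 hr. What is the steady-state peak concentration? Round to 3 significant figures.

58.1 mcg/L

k = ln 2 / 8.66 = 0.08004 hr⁻¹
Fraction remaining after one interval: e^(−kτ) = e^(−0.08004 × 21.0) = 0.1862
R = 1 / (1 − 0.1862) = 1.229
Css,max = 47.3 × 1.229 ≈ 58.1 mcg/L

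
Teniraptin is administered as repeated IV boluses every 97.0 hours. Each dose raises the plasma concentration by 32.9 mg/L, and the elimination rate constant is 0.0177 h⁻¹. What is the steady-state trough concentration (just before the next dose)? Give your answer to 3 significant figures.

Fraction remaining after one interval: e^(−kτ) = e^(−0.01770 × 97.0) = 0.1796
R = 1 / (1 − 0.1796) = 1.219
Css,max = 32.9 × 1.219 = 40.10 mg/L
Css,min = Css,max × e^(−kτ) = 40.10 × 0.1796 ≈ 7.20 mg/L

7.20 mg/L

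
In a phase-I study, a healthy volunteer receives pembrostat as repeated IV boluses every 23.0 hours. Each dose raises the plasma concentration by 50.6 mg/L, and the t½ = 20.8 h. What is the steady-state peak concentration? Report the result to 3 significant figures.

94.5 mg/L

k = ln 2 / 20.8 = 0.03332 h⁻¹
Fraction remaining after one interval: e^(−kτ) = e^(−0.03332 × 23.0) = 0.4647
R = 1 / (1 − 0.4647) = 1.868
Css,max = 50.6 × 1.868 ≈ 94.5 mg/L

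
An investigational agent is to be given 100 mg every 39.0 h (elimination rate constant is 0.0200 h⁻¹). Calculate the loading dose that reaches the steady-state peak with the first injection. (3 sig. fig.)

Accumulation ratio R = 1 / (1 − e^(−kτ)) = 1 / (1 − e^(−0.02000×39.0)) = 1 / (1 − 0.4584) = 1.846
Loading dose = maintenance dose × R = 100 × 1.846 ≈ 185 mg

185 mg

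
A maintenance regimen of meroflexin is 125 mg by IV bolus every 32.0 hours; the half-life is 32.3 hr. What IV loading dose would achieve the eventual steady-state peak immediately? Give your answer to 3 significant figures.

k = ln 2 / 32.3 = 0.02146 hr⁻¹
Accumulation ratio R = 1 / (1 − e^(−kτ)) = 1 / (1 − e^(−0.02146×32.0)) = 1 / (1 − 0.5032) = 2.013
Loading dose = maintenance dose × R = 125 × 2.013 ≈ 252 mg

252 mg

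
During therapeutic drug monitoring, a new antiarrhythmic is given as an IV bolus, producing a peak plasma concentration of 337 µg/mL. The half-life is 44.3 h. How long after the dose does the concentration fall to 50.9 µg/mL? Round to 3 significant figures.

121 hours

k = ln 2 / 44.3 = 0.01565 h⁻¹
C(t) = C₀ e^(−kt)  ⇒  t = ln(C₀/C) / k
t = ln(337/50.9) / 0.01565 = 1.890 / 0.01565 ≈ 121 hours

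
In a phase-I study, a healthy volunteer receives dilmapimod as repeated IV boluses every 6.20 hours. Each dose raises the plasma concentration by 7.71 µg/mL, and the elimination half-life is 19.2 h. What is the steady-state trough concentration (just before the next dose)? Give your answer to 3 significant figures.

k = ln 2 / 19.2 = 0.03610 h⁻¹
Fraction remaining after one interval: e^(−kτ) = e^(−0.03610 × 6.20) = 0.7995
R = 1 / (1 − 0.7995) = 4.986
Css,max = 7.71 × 4.986 = 38.44 µg/mL
Css,min = Css,max × e^(−kτ) = 38.44 × 0.7995 ≈ 30.7 µg/mL

30.7 µg/mL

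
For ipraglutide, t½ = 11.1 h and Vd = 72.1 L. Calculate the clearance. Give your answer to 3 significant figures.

k = ln 2 / t½ = ln 2 / 11.1 = 0.06245 h⁻¹
CL = k · V = 0.06245 × 72.1 ≈ 4.50 L/h

4.50 L/h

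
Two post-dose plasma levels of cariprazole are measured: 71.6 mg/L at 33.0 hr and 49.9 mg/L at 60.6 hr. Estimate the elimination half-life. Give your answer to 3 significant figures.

53.0 hours

k = ln(C₁/C₂) / (t₂ − t₁) = ln(71.6/49.9) / (60.6 − 33.0)
  = 0.3611 / 27.60 = 0.01308 hr⁻¹
t½ = ln 2 / k = ln 2 / 0.01308 ≈ 53.0 hours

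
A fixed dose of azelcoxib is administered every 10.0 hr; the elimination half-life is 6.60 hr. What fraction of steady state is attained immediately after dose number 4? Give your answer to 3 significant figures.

k = ln 2 / 6.60 = 0.1050 hr⁻¹
f_n = 1 − e^(−nkτ) = 1 − e^(−4 × 0.1050 × 10.0) = 1 − e^(−4.201) = 1 − 0.01498 ≈ 0.985

0.985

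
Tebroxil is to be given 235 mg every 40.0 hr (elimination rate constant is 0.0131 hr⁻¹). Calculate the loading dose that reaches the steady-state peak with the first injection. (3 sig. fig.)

Accumulation ratio R = 1 / (1 − e^(−kτ)) = 1 / (1 − e^(−0.01310×40.0)) = 1 / (1 − 0.5921) = 2.452
Loading dose = maintenance dose × R = 235 × 2.452 ≈ 576 mg

576 mg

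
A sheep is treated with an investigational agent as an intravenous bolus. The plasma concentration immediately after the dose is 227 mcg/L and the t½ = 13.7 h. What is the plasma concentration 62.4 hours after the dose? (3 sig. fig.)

9.66 mcg/L

k = ln 2 / 13.7 = 0.05059 h⁻¹
62.4 h is 4.555 half-lives, so C = 227 × (1/2)^4.555 = 227 × 0.04255 ≈ 9.66 mcg/L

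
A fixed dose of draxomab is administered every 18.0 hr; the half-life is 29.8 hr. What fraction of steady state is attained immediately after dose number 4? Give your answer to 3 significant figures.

0.813

k = ln 2 / 29.8 = 0.02326 hr⁻¹
f_n = 1 − e^(−nkτ) = 1 − e^(−4 × 0.02326 × 18.0) = 1 − e^(−1.675) = 1 − 0.1874 ≈ 0.813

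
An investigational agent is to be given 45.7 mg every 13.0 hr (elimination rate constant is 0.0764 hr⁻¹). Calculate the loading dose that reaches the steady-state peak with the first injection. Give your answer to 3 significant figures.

Accumulation ratio R = 1 / (1 − e^(−kτ)) = 1 / (1 − e^(−0.07640×13.0)) = 1 / (1 − 0.3704) = 1.588
Loading dose = maintenance dose × R = 45.7 × 1.588 ≈ 72.6 mg

72.6 mg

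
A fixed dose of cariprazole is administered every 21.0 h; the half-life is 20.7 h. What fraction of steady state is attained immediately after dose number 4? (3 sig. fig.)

0.940

k = ln 2 / 20.7 = 0.03349 h⁻¹
f_n = 1 − e^(−nkτ) = 1 − e^(−4 × 0.03349 × 21.0) = 1 − e^(−2.813) = 1 − 0.06004 ≈ 0.940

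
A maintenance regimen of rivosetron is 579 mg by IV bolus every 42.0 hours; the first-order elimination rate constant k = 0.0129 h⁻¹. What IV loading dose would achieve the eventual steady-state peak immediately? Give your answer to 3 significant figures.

1380 mg

Accumulation ratio R = 1 / (1 − e^(−kτ)) = 1 / (1 − e^(−0.01290×42.0)) = 1 / (1 − 0.5817) = 2.391
Loading dose = maintenance dose × R = 579 × 2.391 ≈ 1380 mg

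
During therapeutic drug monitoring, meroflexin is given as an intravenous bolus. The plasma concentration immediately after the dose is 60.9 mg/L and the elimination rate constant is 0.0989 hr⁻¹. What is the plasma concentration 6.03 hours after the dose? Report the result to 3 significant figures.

33.5 mg/L

C(t) = C₀ e^(−kt) = 60.9 × e^(−0.09890 × 6.03) = 60.9 × e^(−0.5964) = 60.9 × 0.5508 ≈ 33.5 mg/L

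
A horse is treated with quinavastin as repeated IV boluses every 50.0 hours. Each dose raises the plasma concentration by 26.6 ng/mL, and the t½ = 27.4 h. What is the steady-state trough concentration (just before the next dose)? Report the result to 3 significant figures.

k = ln 2 / 27.4 = 0.02530 h⁻¹
Fraction remaining after one interval: e^(−kτ) = e^(−0.02530 × 50.0) = 0.2823
R = 1 / (1 − 0.2823) = 1.393
Css,max = 26.6 × 1.393 = 37.06 ng/mL
Css,min = Css,max × e^(−kτ) = 37.06 × 0.2823 ≈ 10.5 ng/mL

10.5 ng/mL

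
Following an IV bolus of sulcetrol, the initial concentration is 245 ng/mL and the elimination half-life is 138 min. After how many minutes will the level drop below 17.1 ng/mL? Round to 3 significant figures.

k = ln 2 / 138 = 0.005023 min⁻¹
C(t) = C₀ e^(−kt)  ⇒  t = ln(C₀/C) / k
t = ln(245/17.1) / 0.005023 = 2.662 / 0.005023 ≈ 530 minutes

530 minutes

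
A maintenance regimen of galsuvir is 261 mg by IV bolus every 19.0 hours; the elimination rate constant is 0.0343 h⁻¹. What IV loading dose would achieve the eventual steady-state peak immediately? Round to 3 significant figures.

Accumulation ratio R = 1 / (1 − e^(−kτ)) = 1 / (1 − e^(−0.03430×19.0)) = 1 / (1 − 0.5212) = 2.088
Loading dose = maintenance dose × R = 261 × 2.088 ≈ 545 mg

545 mg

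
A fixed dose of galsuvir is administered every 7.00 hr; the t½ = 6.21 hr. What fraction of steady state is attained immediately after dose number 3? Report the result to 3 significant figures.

k = ln 2 / 6.21 = 0.1116 hr⁻¹
f_n = 1 − e^(−nkτ) = 1 − e^(−3 × 0.1116 × 7.00) = 1 − e^(−2.344) = 1 − 0.09595 ≈ 0.904

0.904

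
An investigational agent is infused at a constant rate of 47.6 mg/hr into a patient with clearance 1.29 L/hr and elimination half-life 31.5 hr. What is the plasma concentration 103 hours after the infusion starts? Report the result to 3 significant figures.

33.1 µg/mL

Css = rate / CL = 47.6 / 1.29 = 36.90 µg/mL
k = ln 2 / 31.5 = 0.02200 hr⁻¹
C(t) = Css (1 − e^(−kt)) = 36.90 × (1 − e^(−2.266)) = 36.90 × 0.8963 ≈ 33.1 µg/mL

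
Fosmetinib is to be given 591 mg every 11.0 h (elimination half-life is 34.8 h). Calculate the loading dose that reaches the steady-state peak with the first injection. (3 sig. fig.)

3000 mg

k = ln 2 / 34.8 = 0.01992 h⁻¹
Accumulation ratio R = 1 / (1 − e^(−kτ)) = 1 / (1 − e^(−0.01992×11.0)) = 1 / (1 − 0.8032) = 5.082
Loading dose = maintenance dose × R = 591 × 5.082 ≈ 3000 mg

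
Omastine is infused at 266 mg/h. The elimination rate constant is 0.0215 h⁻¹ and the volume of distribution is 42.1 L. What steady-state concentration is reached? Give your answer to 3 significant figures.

CL = k · V = 0.0215 × 42.1 = 0.9052 L/h
Css = rate / CL = 266 / 0.9052 ≈ 294 µg/mL

294 µg/mL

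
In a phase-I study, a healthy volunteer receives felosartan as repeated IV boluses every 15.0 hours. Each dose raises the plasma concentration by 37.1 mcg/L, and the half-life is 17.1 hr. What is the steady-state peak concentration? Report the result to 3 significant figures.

81.4 mcg/L

k = ln 2 / 17.1 = 0.04053 hr⁻¹
Fraction remaining after one interval: e^(−kτ) = e^(−0.04053 × 15.0) = 0.5444
R = 1 / (1 − 0.5444) = 2.195
Css,max = 37.1 × 2.195 ≈ 81.4 mcg/L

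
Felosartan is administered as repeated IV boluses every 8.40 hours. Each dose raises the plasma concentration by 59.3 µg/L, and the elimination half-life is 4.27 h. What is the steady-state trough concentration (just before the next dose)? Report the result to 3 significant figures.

20.4 µg/L

k = ln 2 / 4.27 = 0.1623 h⁻¹
Fraction remaining after one interval: e^(−kτ) = e^(−0.1623 × 8.40) = 0.2557
R = 1 / (1 − 0.2557) = 1.344
Css,max = 59.3 × 1.344 = 79.68 µg/L
Css,min = Css,max × e^(−kτ) = 79.68 × 0.2557 ≈ 20.4 µg/L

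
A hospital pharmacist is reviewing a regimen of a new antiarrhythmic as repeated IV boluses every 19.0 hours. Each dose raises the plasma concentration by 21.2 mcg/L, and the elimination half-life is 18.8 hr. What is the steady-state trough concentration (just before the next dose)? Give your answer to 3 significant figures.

k = ln 2 / 18.8 = 0.03687 hr⁻¹
Fraction remaining after one interval: e^(−kτ) = e^(−0.03687 × 19.0) = 0.4963
R = 1 / (1 − 0.4963) = 1.985
Css,max = 21.2 × 1.985 = 42.09 mcg/L
Css,min = Css,max × e^(−kτ) = 42.09 × 0.4963 ≈ 20.9 mcg/L

20.9 mcg/L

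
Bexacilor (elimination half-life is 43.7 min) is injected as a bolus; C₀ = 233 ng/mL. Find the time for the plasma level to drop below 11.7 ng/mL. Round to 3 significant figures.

k = ln 2 / 43.7 = 0.01586 min⁻¹
C(t) = C₀ e^(−kt)  ⇒  t = ln(C₀/C) / k
t = ln(233/11.7) / 0.01586 = 2.991 / 0.01586 ≈ 189 minutes

189 minutes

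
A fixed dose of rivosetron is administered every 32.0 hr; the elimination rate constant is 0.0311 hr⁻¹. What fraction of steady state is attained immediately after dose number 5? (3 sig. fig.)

f_n = 1 − e^(−nkτ) = 1 − e^(−5 × 0.03110 × 32.0) = 1 − e^(−4.976) = 1 − 0.006902 ≈ 0.993

0.993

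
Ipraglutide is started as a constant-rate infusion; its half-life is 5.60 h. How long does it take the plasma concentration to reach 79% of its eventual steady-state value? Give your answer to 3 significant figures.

12.6 hours

k = ln 2 / 5.60 = 0.1238 h⁻¹
f = 1 − e^(−kt)  ⇒  t = −ln(1 − f) / k
t = −ln(1 − 0.79) / 0.1238 = 1.561 / 0.1238 ≈ 12.6 hours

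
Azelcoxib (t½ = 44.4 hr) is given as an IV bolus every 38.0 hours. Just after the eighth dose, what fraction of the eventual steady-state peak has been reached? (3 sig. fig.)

k = ln 2 / 44.4 = 0.01561 hr⁻¹
f_n = 1 − e^(−nkτ) = 1 − e^(−8 × 0.01561 × 38.0) = 1 − e^(−4.746) = 1 − 0.008687 ≈ 0.991

0.991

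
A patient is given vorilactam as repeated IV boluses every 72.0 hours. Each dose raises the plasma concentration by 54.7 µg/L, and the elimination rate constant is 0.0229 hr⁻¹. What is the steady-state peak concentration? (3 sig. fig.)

Fraction remaining after one interval: e^(−kτ) = e^(−0.02290 × 72.0) = 0.1923
R = 1 / (1 − 0.1923) = 1.238
Css,max = 54.7 × 1.238 ≈ 67.7 µg/L

67.7 µg/L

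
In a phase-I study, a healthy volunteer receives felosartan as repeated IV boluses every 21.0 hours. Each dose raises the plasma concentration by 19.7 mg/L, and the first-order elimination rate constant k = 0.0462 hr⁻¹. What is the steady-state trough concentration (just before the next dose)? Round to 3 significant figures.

12.0 mg/L

Fraction remaining after one interval: e^(−kτ) = e^(−0.04620 × 21.0) = 0.3790
R = 1 / (1 − 0.3790) = 1.610
Css,max = 19.7 × 1.610 = 31.72 mg/L
Css,min = Css,max × e^(−kτ) = 31.72 × 0.3790 ≈ 12.0 mg/L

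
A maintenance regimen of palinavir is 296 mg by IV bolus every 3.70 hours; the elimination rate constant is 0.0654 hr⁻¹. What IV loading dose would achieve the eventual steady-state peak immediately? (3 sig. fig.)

Accumulation ratio R = 1 / (1 − e^(−kτ)) = 1 / (1 − e^(−0.06540×3.70)) = 1 / (1 − 0.7851) = 4.653
Loading dose = maintenance dose × R = 296 × 4.653 ≈ 1380 mg

1380 mg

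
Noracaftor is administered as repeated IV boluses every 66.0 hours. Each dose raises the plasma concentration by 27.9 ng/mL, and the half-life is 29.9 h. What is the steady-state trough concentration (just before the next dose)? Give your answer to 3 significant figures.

7.71 ng/mL

k = ln 2 / 29.9 = 0.02318 h⁻¹
Fraction remaining after one interval: e^(−kτ) = e^(−0.02318 × 66.0) = 0.2165
R = 1 / (1 − 0.2165) = 1.276
Css,max = 27.9 × 1.276 = 35.61 ng/mL
Css,min = Css,max × e^(−kτ) = 35.61 × 0.2165 ≈ 7.71 ng/mL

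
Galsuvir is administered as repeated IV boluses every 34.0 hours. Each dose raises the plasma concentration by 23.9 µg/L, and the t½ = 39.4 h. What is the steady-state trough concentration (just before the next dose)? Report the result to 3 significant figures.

k = ln 2 / 39.4 = 0.01759 h⁻¹
Fraction remaining after one interval: e^(−kτ) = e^(−0.01759 × 34.0) = 0.5498
R = 1 / (1 − 0.5498) = 2.221
Css,max = 23.9 × 2.221 = 53.09 µg/L
Css,min = Css,max × e^(−kτ) = 53.09 × 0.5498 ≈ 29.2 µg/L

29.2 µg/L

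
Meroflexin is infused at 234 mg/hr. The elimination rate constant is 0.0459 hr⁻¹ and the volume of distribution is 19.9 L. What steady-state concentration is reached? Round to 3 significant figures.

256 mg/L

CL = k · V = 0.0459 × 19.9 = 0.9134 L/hr
Css = rate / CL = 234 / 0.9134 ≈ 256 mg/L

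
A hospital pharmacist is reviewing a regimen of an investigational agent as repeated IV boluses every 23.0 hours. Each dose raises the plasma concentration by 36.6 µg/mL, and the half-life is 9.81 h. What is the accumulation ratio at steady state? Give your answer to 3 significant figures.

k = ln 2 / 9.81 = 0.07066 h⁻¹
Fraction remaining after one interval: e^(−kτ) = e^(−0.07066 × 23.0) = 0.1969
R = 1 / (1 − 0.1969) = 1 / 0.8031 ≈ 1.25

1.25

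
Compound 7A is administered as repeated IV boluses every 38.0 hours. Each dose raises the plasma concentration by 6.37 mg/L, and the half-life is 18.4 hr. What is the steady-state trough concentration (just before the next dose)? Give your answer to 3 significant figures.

k = ln 2 / 18.4 = 0.03767 hr⁻¹
Fraction remaining after one interval: e^(−kτ) = e^(−0.03767 × 38.0) = 0.2390
R = 1 / (1 − 0.2390) = 1.314
Css,max = 6.37 × 1.314 = 8.370 mg/L
Css,min = Css,max × e^(−kτ) = 8.370 × 0.2390 ≈ 2.00 mg/L

2.00 mg/L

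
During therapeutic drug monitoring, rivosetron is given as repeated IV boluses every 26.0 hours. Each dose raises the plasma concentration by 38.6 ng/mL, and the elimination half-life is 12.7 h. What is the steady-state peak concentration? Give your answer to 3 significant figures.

k = ln 2 / 12.7 = 0.05458 h⁻¹
Fraction remaining after one interval: e^(−kτ) = e^(−0.05458 × 26.0) = 0.2419
R = 1 / (1 − 0.2419) = 1.319
Css,max = 38.6 × 1.319 ≈ 50.9 ng/mL

50.9 ng/mL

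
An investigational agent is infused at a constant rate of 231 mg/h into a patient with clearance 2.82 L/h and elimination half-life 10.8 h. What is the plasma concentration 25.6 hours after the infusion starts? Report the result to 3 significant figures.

66.1 µg/mL

Css = rate / CL = 231 / 2.82 = 81.91 µg/mL
k = ln 2 / 10.8 = 0.06418 h⁻¹
C(t) = Css (1 − e^(−kt)) = 81.91 × (1 − e^(−1.643)) = 81.91 × 0.8066 ≈ 66.1 µg/mL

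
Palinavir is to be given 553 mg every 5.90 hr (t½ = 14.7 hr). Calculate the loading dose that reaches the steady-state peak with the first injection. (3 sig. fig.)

2280 mg

k = ln 2 / 14.7 = 0.04715 hr⁻¹
Accumulation ratio R = 1 / (1 − e^(−kτ)) = 1 / (1 − e^(−0.04715×5.90)) = 1 / (1 − 0.7571) = 4.118
Loading dose = maintenance dose × R = 553 × 4.118 ≈ 2280 mg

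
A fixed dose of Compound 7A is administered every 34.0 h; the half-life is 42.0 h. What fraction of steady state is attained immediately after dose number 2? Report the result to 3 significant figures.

0.674

k = ln 2 / 42.0 = 0.01650 h⁻¹
f_n = 1 − e^(−nkτ) = 1 − e^(−2 × 0.01650 × 34.0) = 1 − e^(−1.122) = 1 − 0.3256 ≈ 0.674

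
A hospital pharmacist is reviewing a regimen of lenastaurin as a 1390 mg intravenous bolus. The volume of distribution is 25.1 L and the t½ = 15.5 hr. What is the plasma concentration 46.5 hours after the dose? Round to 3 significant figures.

C₀ = dose / V = 1390 / 25.1 = 55.38 mg/L
k = ln 2 / 15.5 = 0.04472 hr⁻¹
C(t) = C₀ e^(−kt) = 55.38 × e^(−0.04472 × 46.5) = 55.38 × e^(−2.079) = 55.38 × 0.1250 ≈ 6.92 mg/L

6.92 mg/L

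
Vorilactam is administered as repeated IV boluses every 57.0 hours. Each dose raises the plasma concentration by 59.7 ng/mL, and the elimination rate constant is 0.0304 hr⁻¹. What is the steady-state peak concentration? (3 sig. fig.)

Fraction remaining after one interval: e^(−kτ) = e^(−0.03040 × 57.0) = 0.1768
R = 1 / (1 − 0.1768) = 1.215
Css,max = 59.7 × 1.215 ≈ 72.5 ng/mL

72.5 ng/mL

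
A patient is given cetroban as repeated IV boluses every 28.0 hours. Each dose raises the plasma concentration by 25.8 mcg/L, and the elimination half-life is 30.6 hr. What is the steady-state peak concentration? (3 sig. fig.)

54.9 mcg/L

k = ln 2 / 30.6 = 0.02265 hr⁻¹
Fraction remaining after one interval: e^(−kτ) = e^(−0.02265 × 28.0) = 0.5303
R = 1 / (1 − 0.5303) = 2.129
Css,max = 25.8 × 2.129 ≈ 54.9 mcg/L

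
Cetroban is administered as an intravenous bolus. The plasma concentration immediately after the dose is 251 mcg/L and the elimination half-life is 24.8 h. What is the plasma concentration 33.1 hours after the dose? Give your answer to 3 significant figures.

99.5 mcg/L

k = ln 2 / 24.8 = 0.02795 h⁻¹
33.1 h is 1.335 half-lives, so C = 251 × (1/2)^1.335 = 251 × 0.3965 ≈ 99.5 mcg/L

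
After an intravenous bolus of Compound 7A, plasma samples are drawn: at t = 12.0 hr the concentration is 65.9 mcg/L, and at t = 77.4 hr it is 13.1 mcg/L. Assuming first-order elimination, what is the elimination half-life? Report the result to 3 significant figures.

k = ln(C₁/C₂) / (t₂ − t₁) = ln(65.9/13.1) / (77.4 − 12.0)
  = 1.616 / 65.40 = 0.02470 hr⁻¹
t½ = ln 2 / k = ln 2 / 0.02470 ≈ 28.1 hours

28.1 hours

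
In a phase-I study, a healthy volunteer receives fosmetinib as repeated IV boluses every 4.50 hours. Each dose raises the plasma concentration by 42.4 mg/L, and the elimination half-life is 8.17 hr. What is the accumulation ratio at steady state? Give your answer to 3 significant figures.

k = ln 2 / 8.17 = 0.08484 hr⁻¹
Fraction remaining after one interval: e^(−kτ) = e^(−0.08484 × 4.50) = 0.6826
R = 1 / (1 − 0.6826) = 1 / 0.3174 ≈ 3.15

3.15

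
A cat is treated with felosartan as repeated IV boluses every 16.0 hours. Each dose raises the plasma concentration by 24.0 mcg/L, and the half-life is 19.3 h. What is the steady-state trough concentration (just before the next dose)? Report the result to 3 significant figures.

30.9 mcg/L

k = ln 2 / 19.3 = 0.03591 h⁻¹
Fraction remaining after one interval: e^(−kτ) = e^(−0.03591 × 16.0) = 0.5629
R = 1 / (1 − 0.5629) = 2.288
Css,max = 24.0 × 2.288 = 54.91 mcg/L
Css,min = Css,max × e^(−kτ) = 54.91 × 0.5629 ≈ 30.9 mcg/L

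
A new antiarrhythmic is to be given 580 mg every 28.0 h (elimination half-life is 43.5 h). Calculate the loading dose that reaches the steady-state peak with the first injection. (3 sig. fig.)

k = ln 2 / 43.5 = 0.01593 h⁻¹
Accumulation ratio R = 1 / (1 − e^(−kτ)) = 1 / (1 − e^(−0.01593×28.0)) = 1 / (1 − 0.6401) = 2.778
Loading dose = maintenance dose × R = 580 × 2.778 ≈ 1610 mg

1610 mg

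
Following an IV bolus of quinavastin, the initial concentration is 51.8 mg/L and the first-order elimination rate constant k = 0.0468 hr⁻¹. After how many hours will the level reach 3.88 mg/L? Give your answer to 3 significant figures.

C(t) = C₀ e^(−kt)  ⇒  t = ln(C₀/C) / k
t = ln(51.8/3.88) / 0.04680 = 2.592 / 0.04680 ≈ 55.4 hours

55.4 hours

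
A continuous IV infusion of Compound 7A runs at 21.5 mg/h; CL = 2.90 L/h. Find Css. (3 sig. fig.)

Css = infusion rate / CL = 21.5 / 2.90 ≈ 7.41 mg/L

7.41 mg/L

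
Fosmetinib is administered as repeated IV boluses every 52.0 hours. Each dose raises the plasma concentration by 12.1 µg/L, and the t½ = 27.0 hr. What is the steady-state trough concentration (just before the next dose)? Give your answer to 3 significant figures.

4.32 µg/L

k = ln 2 / 27.0 = 0.02567 hr⁻¹
Fraction remaining after one interval: e^(−kτ) = e^(−0.02567 × 52.0) = 0.2632
R = 1 / (1 − 0.2632) = 1.357
Css,max = 12.1 × 1.357 = 16.42 µg/L
Css,min = Css,max × e^(−kτ) = 16.42 × 0.2632 ≈ 4.32 µg/L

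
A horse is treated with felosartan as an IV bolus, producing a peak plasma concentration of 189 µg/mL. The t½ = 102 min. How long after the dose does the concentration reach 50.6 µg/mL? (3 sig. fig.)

194 minutes

k = ln 2 / 102 = 0.006796 min⁻¹
C(t) = C₀ e^(−kt)  ⇒  t = ln(C₀/C) / k
t = ln(189/50.6) / 0.006796 = 1.318 / 0.006796 ≈ 194 minutes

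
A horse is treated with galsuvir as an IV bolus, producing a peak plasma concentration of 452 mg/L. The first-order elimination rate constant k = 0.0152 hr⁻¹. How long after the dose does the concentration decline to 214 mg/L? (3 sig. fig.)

C(t) = C₀ e^(−kt)  ⇒  t = ln(C₀/C) / k
t = ln(452/214) / 0.01520 = 0.7477 / 0.01520 ≈ 49.2 hours

49.2 hours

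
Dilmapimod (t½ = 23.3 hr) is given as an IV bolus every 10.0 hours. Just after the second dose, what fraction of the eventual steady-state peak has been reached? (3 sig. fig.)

0.448

k = ln 2 / 23.3 = 0.02975 hr⁻¹
f_n = 1 − e^(−nkτ) = 1 − e^(−2 × 0.02975 × 10.0) = 1 − e^(−0.5950) = 1 − 0.5516 ≈ 0.448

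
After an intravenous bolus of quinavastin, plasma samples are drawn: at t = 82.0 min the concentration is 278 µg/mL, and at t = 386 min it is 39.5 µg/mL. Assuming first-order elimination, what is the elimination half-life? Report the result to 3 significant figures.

k = ln(C₁/C₂) / (t₂ − t₁) = ln(278/39.5) / (386 − 82.0)
  = 1.951 / 304.0 = 0.006419 min⁻¹
t½ = ln 2 / k = ln 2 / 0.006419 ≈ 108 minutes

108 minutes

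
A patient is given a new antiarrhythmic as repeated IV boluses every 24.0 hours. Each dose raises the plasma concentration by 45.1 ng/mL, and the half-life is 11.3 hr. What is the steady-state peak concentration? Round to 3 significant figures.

k = ln 2 / 11.3 = 0.06134 hr⁻¹
Fraction remaining after one interval: e^(−kτ) = e^(−0.06134 × 24.0) = 0.2294
R = 1 / (1 − 0.2294) = 1.298
Css,max = 45.1 × 1.298 ≈ 58.5 ng/mL

58.5 ng/mL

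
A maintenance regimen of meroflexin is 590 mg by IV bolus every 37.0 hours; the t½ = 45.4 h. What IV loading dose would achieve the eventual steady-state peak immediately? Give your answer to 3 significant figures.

k = ln 2 / 45.4 = 0.01527 h⁻¹
Accumulation ratio R = 1 / (1 − e^(−kτ)) = 1 / (1 − e^(−0.01527×37.0)) = 1 / (1 − 0.5684) = 2.317
Loading dose = maintenance dose × R = 590 × 2.317 ≈ 1370 mg

1370 mg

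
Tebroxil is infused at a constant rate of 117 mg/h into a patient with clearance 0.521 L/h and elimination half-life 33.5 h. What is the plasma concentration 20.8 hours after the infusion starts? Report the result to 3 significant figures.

Css = rate / CL = 117 / 0.521 = 224.6 µg/mL
k = ln 2 / 33.5 = 0.02069 h⁻¹
C(t) = Css (1 − e^(−kt)) = 224.6 × (1 − e^(−0.4304)) = 224.6 × 0.3497 ≈ 78.5 µg/mL

78.5 µg/mL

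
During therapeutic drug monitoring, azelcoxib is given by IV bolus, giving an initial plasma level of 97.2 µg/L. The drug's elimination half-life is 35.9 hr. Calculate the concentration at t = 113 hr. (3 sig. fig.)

11.0 µg/L

k = ln 2 / 35.9 = 0.01931 hr⁻¹
C(t) = C₀ e^(−kt) = 97.2 × e^(−0.01931 × 113) = 97.2 × e^(−2.182) = 97.2 × 0.1128 ≈ 11.0 µg/L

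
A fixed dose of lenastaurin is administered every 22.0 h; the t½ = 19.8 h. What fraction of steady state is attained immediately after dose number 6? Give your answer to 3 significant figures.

k = ln 2 / 19.8 = 0.03501 h⁻¹
f_n = 1 − e^(−nkτ) = 1 − e^(−6 × 0.03501 × 22.0) = 1 − e^(−4.621) = 1 − 0.009843 ≈ 0.990

0.990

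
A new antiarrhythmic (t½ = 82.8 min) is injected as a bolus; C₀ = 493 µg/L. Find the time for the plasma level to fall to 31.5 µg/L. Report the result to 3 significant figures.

329 minutes

k = ln 2 / 82.8 = 0.008371 min⁻¹
C(t) = C₀ e^(−kt)  ⇒  t = ln(C₀/C) / k
t = ln(493/31.5) / 0.008371 = 2.751 / 0.008371 ≈ 329 minutes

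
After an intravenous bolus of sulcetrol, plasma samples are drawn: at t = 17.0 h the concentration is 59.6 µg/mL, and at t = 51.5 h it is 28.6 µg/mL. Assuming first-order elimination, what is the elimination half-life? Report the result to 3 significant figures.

32.6 hours

k = ln(C₁/C₂) / (t₂ − t₁) = ln(59.6/28.6) / (51.5 − 17.0)
  = 0.7342 / 34.50 = 0.02128 h⁻¹
t½ = ln 2 / k = ln 2 / 0.02128 ≈ 32.6 hours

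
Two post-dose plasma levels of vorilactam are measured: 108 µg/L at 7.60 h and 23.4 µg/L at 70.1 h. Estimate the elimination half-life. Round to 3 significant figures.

28.3 hours

k = ln(C₁/C₂) / (t₂ − t₁) = ln(108/23.4) / (70.1 − 7.60)
  = 1.529 / 62.50 = 0.02447 h⁻¹
t½ = ln 2 / k = ln 2 / 0.02447 ≈ 28.3 hours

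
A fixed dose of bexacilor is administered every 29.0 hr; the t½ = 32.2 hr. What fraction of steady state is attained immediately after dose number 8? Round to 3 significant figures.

0.993

k = ln 2 / 32.2 = 0.02153 hr⁻¹
f_n = 1 − e^(−nkτ) = 1 − e^(−8 × 0.02153 × 29.0) = 1 − e^(−4.994) = 1 − 0.006778 ≈ 0.993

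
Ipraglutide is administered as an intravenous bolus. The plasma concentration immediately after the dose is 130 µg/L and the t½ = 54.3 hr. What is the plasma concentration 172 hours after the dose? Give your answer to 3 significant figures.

k = ln 2 / 54.3 = 0.01277 hr⁻¹
C(t) = C₀ e^(−kt) = 130 × e^(−0.01277 × 172) = 130 × e^(−2.196) = 130 × 0.1113 ≈ 14.5 µg/L

14.5 µg/L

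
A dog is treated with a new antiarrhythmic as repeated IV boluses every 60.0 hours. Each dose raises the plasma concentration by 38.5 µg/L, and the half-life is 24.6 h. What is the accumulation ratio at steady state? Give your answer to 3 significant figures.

k = ln 2 / 24.6 = 0.02818 h⁻¹
Fraction remaining after one interval: e^(−kτ) = e^(−0.02818 × 60.0) = 0.1844
R = 1 / (1 − 0.1844) = 1 / 0.8156 ≈ 1.23

1.23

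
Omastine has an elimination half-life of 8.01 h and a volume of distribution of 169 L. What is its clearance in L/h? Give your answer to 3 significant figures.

k = ln 2 / t½ = ln 2 / 8.01 = 0.08654 h⁻¹
CL = k · V = 0.08654 × 169 ≈ 14.6 L/h

14.6 L/h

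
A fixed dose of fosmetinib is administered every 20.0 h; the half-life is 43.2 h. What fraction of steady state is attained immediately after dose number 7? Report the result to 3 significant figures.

k = ln 2 / 43.2 = 0.01605 h⁻¹
f_n = 1 − e^(−nkτ) = 1 − e^(−7 × 0.01605 × 20.0) = 1 − e^(−2.246) = 1 − 0.1058 ≈ 0.894

0.894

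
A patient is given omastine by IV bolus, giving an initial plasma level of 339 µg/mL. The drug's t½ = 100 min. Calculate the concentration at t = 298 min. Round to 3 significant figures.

43.0 µg/mL

k = ln 2 / 100 = 0.006931 min⁻¹
C(t) = C₀ e^(−kt) = 339 × e^(−0.006931 × 298) = 339 × e^(−2.066) = 339 × 0.1267 ≈ 43.0 µg/mL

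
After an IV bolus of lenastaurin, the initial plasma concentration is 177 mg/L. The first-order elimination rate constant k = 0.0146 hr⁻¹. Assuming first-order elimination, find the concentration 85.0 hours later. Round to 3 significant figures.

51.2 mg/L

C(t) = C₀ e^(−kt) = 177 × e^(−0.01460 × 85.0) = 177 × e^(−1.241) = 177 × 0.2891 ≈ 51.2 mg/L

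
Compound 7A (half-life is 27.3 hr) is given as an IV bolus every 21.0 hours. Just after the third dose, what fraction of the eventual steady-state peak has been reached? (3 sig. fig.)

0.798

k = ln 2 / 27.3 = 0.02539 hr⁻¹
f_n = 1 − e^(−nkτ) = 1 − e^(−3 × 0.02539 × 21.0) = 1 − e^(−1.600) = 1 − 0.2020 ≈ 0.798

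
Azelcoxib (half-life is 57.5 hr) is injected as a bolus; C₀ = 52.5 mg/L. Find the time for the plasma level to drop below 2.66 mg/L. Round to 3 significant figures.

247 hours

k = ln 2 / 57.5 = 0.01205 hr⁻¹
C(t) = C₀ e^(−kt)  ⇒  t = ln(C₀/C) / k
t = ln(52.5/2.66) / 0.01205 = 2.982 / 0.01205 ≈ 247 hours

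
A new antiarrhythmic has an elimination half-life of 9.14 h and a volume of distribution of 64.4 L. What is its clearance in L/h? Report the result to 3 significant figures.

4.88 L/h

k = ln 2 / t½ = ln 2 / 9.14 = 0.07584 h⁻¹
CL = k · V = 0.07584 × 64.4 ≈ 4.88 L/h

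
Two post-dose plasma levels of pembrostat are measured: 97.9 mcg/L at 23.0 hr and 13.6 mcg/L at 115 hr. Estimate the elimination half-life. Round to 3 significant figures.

k = ln(C₁/C₂) / (t₂ − t₁) = ln(97.9/13.6) / (115 − 23.0)
  = 1.974 / 92.00 = 0.02146 hr⁻¹
t½ = ln 2 / k = ln 2 / 0.02146 ≈ 32.3 hours

32.3 hours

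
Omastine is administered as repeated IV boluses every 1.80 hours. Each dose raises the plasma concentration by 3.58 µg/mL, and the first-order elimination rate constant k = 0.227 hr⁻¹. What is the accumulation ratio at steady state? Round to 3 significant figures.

Fraction remaining after one interval: e^(−kτ) = e^(−0.2270 × 1.80) = 0.6646
R = 1 / (1 − 0.6646) = 1 / 0.3354 ≈ 2.98

2.98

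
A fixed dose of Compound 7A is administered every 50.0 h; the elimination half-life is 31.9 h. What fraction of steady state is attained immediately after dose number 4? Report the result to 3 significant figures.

0.987

k = ln 2 / 31.9 = 0.02173 h⁻¹
f_n = 1 − e^(−nkτ) = 1 − e^(−4 × 0.02173 × 50.0) = 1 − e^(−4.346) = 1 − 0.01296 ≈ 0.987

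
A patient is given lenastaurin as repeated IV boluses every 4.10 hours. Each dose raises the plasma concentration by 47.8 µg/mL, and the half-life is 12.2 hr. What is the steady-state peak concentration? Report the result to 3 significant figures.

k = ln 2 / 12.2 = 0.05682 hr⁻¹
Fraction remaining after one interval: e^(−kτ) = e^(−0.05682 × 4.10) = 0.7922
R = 1 / (1 − 0.7922) = 4.812
Css,max = 47.8 × 4.812 ≈ 230 µg/mL

230 µg/mL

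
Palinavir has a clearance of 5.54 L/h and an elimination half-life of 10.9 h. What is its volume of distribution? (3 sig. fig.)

87.1 L

k = ln 2 / t½ = ln 2 / 10.9 = 0.06359 h⁻¹
V = CL / k = 5.54 / 0.06359 ≈ 87.1 L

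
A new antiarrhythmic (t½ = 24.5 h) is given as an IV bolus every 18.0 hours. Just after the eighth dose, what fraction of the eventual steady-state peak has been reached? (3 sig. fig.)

0.983

k = ln 2 / 24.5 = 0.02829 h⁻¹
f_n = 1 − e^(−nkτ) = 1 − e^(−8 × 0.02829 × 18.0) = 1 − e^(−4.074) = 1 − 0.01701 ≈ 0.983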